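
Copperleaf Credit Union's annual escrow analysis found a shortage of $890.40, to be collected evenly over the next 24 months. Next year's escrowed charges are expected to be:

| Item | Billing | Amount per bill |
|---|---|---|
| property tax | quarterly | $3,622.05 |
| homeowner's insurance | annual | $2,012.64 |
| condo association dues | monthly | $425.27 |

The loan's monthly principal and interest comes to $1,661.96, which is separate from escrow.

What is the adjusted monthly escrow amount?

Property tax = $3,622.05 × 4 = $14,488.20
Homeowner's insurance = $2,012.64
Condo association dues = $425.27 × 12 = $5,103.24
Total per year = $21,604.08
Base monthly escrow = $21,604.08 ÷ 12 = $1,800.34
Monthly shortage recovery: $890.40 / 24 = $37.10
New monthly escrow = $1,800.34 + $37.10 = $1,837.44

$1,837.44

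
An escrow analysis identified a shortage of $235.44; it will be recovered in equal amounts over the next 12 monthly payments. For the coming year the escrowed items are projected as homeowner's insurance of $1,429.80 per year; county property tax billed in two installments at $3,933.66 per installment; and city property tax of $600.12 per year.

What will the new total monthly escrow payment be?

Homeowner's insurance: $1,429.80/yr
County property tax: $3,933.66 × 2 = $7,867.32/yr
City property tax: $600.12/yr
Total per year = $1,429.80 + $7,867.32 + $600.12 = $9,897.24
Base monthly escrow = $9,897.24 / 12 = $824.77
Shortage per month = $235.44 ÷ 12 = $19.62
Adjusted monthly = $824.77 + $19.62 = $844.39

$844.39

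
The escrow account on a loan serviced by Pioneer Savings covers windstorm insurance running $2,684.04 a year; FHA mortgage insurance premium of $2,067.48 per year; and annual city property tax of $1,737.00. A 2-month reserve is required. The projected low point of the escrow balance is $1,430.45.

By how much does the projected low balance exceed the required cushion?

Windstorm insurance: $2,684.04/yr
FHA mortgage insurance premium: $2,067.48/yr
City property tax: $1,737.00/yr
Annual escrow total = $2,684.04 + $2,067.48 + $1,737.00 = $6,488.52
Base monthly escrow = $6,488.52 ÷ 12 = $540.71
Required reserve = 2 × $540.71 = $1,081.42
Excess over cushion: $1,430.45 − $1,081.42 = $349.03

$349.03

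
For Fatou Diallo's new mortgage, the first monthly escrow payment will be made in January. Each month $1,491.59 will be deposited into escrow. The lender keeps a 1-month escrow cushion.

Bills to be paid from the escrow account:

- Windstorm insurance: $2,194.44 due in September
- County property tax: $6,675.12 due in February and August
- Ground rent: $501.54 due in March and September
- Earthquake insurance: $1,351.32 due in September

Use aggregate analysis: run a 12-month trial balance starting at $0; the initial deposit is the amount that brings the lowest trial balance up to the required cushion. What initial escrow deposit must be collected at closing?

Cushion = 1 × $1,491.59 = $1,491.59
Trial balance (start $0, +$1,491.59 each month, − disbursements):
  Jan: +$1,491.59 → $1,491.59
  Feb: +$1,491.59 − $6,675.12 → -$3,691.94
  Mar: +$1,491.59 − $501.54 → -$2,701.89
  Apr: +$1,491.59 → -$1,210.30
  May: +$1,491.59 → $281.29
  Jun: +$1,491.59 → $1,772.88
  Jul: +$1,491.59 → $3,264.47
  Aug: +$1,491.59 − $6,675.12 → -$1,919.06
  Sep: +$1,491.59 − $4,047.30 → -$4,474.77
  Oct: +$1,491.59 → -$2,983.18
  Nov: +$1,491.59 → -$1,491.59
  Dec: +$1,491.59 → $0.00
Lowest trial balance = -$4,474.77 (Sep)
Initial deposit = cushion − low point = $1,491.59 − (-$4,474.77) = $5,966.36

$5,966.36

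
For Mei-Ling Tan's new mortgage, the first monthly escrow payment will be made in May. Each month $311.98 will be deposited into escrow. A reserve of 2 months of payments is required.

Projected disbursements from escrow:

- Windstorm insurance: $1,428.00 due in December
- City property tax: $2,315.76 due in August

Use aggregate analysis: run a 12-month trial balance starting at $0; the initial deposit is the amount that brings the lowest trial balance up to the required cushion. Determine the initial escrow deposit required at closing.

$1,871.88

Cushion = 2 × $311.98 = $623.96
Trial balance (start $0, +$311.98 each month, − disbursements):
  May: +$311.98 → $311.98
  Jun: +$311.98 → $623.96
  Jul: +$311.98 → $935.94
  Aug: +$311.98 − $2,315.76 → -$1,067.84
  Sep: +$311.98 → -$755.86
  Oct: +$311.98 → -$443.88
  Nov: +$311.98 → -$131.90
  Dec: +$311.98 − $1,428.00 → -$1,247.92
  Jan: +$311.98 → -$935.94
  Feb: +$311.98 → -$623.96
  Mar: +$311.98 → -$311.98
  Apr: +$311.98 → $0.00
Lowest trial balance = -$1,247.92 (Dec)
Initial deposit = cushion − low point = $623.96 − (-$1,247.92) = $1,871.88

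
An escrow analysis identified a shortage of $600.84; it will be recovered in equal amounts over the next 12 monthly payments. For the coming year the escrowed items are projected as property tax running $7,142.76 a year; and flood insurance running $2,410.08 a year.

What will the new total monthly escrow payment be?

$846.14

Property tax — $7,142.76 annually
Flood insurance — $2,410.08 annually
Yearly total = $7,142.76 + $2,410.08 = $9,552.84
Per month = $9,552.84 / 12 = $796.07
Monthly shortage recovery: $600.84 / 12 = $50.07
Adjusted monthly = $796.07 + $50.07 = $846.14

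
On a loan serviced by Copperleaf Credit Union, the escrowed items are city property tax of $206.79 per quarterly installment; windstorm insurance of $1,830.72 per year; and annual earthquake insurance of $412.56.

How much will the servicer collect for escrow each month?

City property tax: $206.79 × 4 = $827.16 annually
Windstorm insurance: $1,830.72 annually
Earthquake insurance: $412.56 annually
Annual escrow total = $827.16 + $1,830.72 + $412.56 = $3,070.44
Monthly = $3,070.44 ÷ 12 = $255.87

$255.87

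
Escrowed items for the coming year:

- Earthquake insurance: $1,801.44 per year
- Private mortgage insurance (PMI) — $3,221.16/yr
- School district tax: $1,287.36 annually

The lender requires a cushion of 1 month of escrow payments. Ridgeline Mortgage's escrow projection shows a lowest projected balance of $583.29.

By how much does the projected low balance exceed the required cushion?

$57.46

Earthquake insurance — $1,801.44/yr
Private mortgage insurance (PMI) — $3,221.16/yr
School district tax — $1,287.36/yr
Annual escrow total = $6,309.96
Monthly escrow = $6,309.96 / 12 = $525.83
Cushion = 1 × $525.83 = $525.83
Surplus = $583.29 − $525.83 = $57.46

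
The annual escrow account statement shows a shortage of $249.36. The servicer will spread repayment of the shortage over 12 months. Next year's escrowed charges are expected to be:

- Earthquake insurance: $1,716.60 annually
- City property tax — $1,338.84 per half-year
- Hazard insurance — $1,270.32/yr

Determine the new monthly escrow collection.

Earthquake insurance = $1,716.60
City property tax = $1,338.84 × 2 = $2,677.68
Hazard insurance = $1,270.32
Annual escrow total = $1,716.60 + $2,677.68 + $1,270.32 = $5,664.60
Per month = $5,664.60 ÷ 12 = $472.05
Shortage spread = $249.36 / 12 = $20.78/mo
Adjusted monthly = $472.05 + $20.78 = $492.83

$492.83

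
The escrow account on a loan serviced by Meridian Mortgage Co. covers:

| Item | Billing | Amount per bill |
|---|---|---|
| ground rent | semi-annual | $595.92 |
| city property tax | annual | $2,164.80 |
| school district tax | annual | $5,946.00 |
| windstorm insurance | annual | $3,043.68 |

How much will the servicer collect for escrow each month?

$1,028.86

Ground rent = $595.92 × 2 = $1,191.84/yr
City property tax = $2,164.80/yr
School district tax = $5,946.00/yr
Windstorm insurance = $3,043.68/yr
Yearly total = $1,191.84 + $2,164.80 + $5,946.00 + $3,043.68 = $12,346.32
Base monthly escrow = $12,346.32 ÷ 12 = $1,028.86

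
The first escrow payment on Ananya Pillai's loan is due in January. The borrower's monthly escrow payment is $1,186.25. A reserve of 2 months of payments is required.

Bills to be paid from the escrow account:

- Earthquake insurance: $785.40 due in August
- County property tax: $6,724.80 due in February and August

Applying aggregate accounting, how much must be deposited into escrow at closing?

Cushion = 2 × $1,186.25 = $2,372.50
Trial balance (start $0, +$1,186.25 each month, − disbursements):
  Jan: +$1,186.25 → $1,186.25
  Feb: +$1,186.25 − $6,724.80 → -$4,352.30
  Mar: +$1,186.25 → -$3,166.05
  Apr: +$1,186.25 → -$1,979.80
  May: +$1,186.25 → -$793.55
  Jun: +$1,186.25 → $392.70
  Jul: +$1,186.25 → $1,578.95
  Aug: +$1,186.25 − $7,510.20 → -$4,745.00
  Sep: +$1,186.25 → -$3,558.75
  Oct: +$1,186.25 → -$2,372.50
  Nov: +$1,186.25 → -$1,186.25
  Dec: +$1,186.25 → $0.00
Lowest trial balance = -$4,745.00 (Aug)
Initial deposit = cushion − low point = $2,372.50 − (-$4,745.00) = $7,117.50

$7,117.50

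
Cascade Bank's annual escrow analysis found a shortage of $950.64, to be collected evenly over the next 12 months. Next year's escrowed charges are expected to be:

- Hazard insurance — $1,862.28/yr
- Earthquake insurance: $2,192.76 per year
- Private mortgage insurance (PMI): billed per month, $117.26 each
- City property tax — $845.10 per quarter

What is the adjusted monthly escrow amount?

Hazard insurance = $1,862.28
Earthquake insurance = $2,192.76
Private mortgage insurance (PMI) = $117.26 × 12 = $1,407.12
City property tax = $845.10 × 4 = $3,380.40
Combined annual = $8,842.56
Monthly = $8,842.56 ÷ 12 = $736.88
Monthly shortage recovery: $950.64 / 12 = $79.22
Adjusted monthly = $736.88 + $79.22 = $816.10

$816.10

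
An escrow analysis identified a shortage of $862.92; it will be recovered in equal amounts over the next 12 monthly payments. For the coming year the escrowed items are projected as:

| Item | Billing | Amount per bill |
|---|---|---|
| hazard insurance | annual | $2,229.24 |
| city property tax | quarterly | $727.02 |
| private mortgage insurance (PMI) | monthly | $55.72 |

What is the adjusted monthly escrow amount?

$555.74

Hazard insurance: $2,229.24 per year
City property tax: $727.02 × 4 = $2,908.08 per year
Private mortgage insurance (PMI): $55.72 × 12 = $668.64 per year
Combined annual = $5,805.96
Base monthly escrow = $5,805.96 / 12 = $483.83
Shortage spread = $862.92 / 12 = $71.91/mo
Adjusted monthly = $483.83 + $71.91 = $555.74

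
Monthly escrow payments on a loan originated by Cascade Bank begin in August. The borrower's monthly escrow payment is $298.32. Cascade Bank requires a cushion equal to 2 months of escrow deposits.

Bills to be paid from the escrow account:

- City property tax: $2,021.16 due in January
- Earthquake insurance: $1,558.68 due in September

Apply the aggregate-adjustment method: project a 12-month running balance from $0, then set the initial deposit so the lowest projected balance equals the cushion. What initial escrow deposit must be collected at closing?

Cushion = 2 × $298.32 = $596.64
Trial balance (start $0, +$298.32 each month, − disbursements):
  Aug: +$298.32 → $298.32
  Sep: +$298.32 − $1,558.68 → -$962.04
  Oct: +$298.32 → -$663.72
  Nov: +$298.32 → -$365.40
  Dec: +$298.32 → -$67.08
  Jan: +$298.32 − $2,021.16 → -$1,789.92
  Feb: +$298.32 → -$1,491.60
  Mar: +$298.32 → -$1,193.28
  Apr: +$298.32 → -$894.96
  May: +$298.32 → -$596.64
  Jun: +$298.32 → -$298.32
  Jul: +$298.32 → $0.00
Lowest trial balance = -$1,789.92 (Jan)
Initial deposit = cushion − low point = $596.64 − (-$1,789.92) = $2,386.56

$2,386.56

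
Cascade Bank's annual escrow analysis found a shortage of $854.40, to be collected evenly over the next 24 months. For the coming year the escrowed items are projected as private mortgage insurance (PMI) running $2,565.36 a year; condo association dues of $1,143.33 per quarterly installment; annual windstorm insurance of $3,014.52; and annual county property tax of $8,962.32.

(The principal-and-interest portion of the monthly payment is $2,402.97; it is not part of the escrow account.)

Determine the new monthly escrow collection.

Private mortgage insurance (PMI): $2,565.36 annually
Condo association dues: $1,143.33 × 4 = $4,573.32 annually
Windstorm insurance: $3,014.52 annually
County property tax: $8,962.32 annually
Yearly total = $19,115.52
Monthly = $19,115.52 ÷ 12 = $1,592.96
Shortage spread = $854.40 ÷ 24 = $35.60/mo
Adjusted monthly = $1,592.96 + $35.60 = $1,628.56

$1,628.56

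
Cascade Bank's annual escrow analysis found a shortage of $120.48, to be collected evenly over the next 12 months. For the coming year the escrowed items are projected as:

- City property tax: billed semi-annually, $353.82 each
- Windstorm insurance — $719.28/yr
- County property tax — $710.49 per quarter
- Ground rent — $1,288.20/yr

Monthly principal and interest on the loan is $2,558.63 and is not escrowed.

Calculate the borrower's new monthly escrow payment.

City property tax: $353.82 × 2 = $707.64/yr
Windstorm insurance: $719.28/yr
County property tax: $710.49 × 4 = $2,841.96/yr
Ground rent: $1,288.20/yr
Total annual escrow = $707.64 + $719.28 + $2,841.96 + $1,288.20 = $5,557.08
Base monthly escrow = $5,557.08 ÷ 12 = $463.09
Shortage spread = $120.48 ÷ 12 = $10.04/mo
New monthly escrow = $463.09 + $10.04 = $473.13

$473.13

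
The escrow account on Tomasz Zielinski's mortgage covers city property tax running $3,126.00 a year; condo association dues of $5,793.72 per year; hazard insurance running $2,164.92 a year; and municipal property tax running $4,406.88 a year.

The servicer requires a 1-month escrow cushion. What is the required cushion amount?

$1,290.96

City property tax: $3,126.00 per year
Condo association dues: $5,793.72 per year
Hazard insurance: $2,164.92 per year
Municipal property tax: $4,406.88 per year
Combined annual = $3,126.00 + $5,793.72 + $2,164.92 + $4,406.88 = $15,491.52
Per month = $15,491.52 / 12 = $1,290.96
Cushion = 1 × $1,290.96 = $1,290.96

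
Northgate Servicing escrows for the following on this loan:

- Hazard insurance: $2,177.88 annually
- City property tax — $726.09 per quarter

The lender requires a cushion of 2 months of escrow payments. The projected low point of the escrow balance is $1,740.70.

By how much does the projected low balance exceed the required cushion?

Hazard insurance = $2,177.88 annually
City property tax = $726.09 × 4 = $2,904.36 annually
Yearly total = $5,082.24
Monthly escrow = $5,082.24 ÷ 12 = $423.52
Required reserve = 2 × $423.52 = $847.04
Surplus = $1,740.70 − $847.04 = $893.66

$893.66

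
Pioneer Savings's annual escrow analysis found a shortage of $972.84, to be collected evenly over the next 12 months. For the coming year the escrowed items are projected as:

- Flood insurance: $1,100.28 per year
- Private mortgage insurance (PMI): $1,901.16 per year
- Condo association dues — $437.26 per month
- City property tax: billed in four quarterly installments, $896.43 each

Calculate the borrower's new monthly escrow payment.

Flood insurance = $1,100.28 annually
Private mortgage insurance (PMI) = $1,901.16 annually
Condo association dues = $437.26 × 12 = $5,247.12 annually
City property tax = $896.43 × 4 = $3,585.72 annually
Total annual escrow = $1,100.28 + $1,901.16 + $5,247.12 + $3,585.72 = $11,834.28
Base monthly escrow = $11,834.28 / 12 = $986.19
Monthly shortage recovery: $972.84 ÷ 12 = $81.07
Adjusted monthly = $986.19 + $81.07 = $1,067.26

$1,067.26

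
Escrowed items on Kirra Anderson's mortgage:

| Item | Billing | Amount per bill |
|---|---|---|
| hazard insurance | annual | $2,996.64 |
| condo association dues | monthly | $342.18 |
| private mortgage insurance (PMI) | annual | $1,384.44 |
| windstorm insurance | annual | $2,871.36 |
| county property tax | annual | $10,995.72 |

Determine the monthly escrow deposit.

$1,862.86

Hazard insurance: $2,996.64/yr
Condo association dues: $342.18 × 12 = $4,106.16/yr
Private mortgage insurance (PMI): $1,384.44/yr
Windstorm insurance: $2,871.36/yr
County property tax: $10,995.72/yr
Total per year = $2,996.64 + $4,106.16 + $1,384.44 + $2,871.36 + $10,995.72 = $22,354.32
Per month = $22,354.32 / 12 = $1,862.86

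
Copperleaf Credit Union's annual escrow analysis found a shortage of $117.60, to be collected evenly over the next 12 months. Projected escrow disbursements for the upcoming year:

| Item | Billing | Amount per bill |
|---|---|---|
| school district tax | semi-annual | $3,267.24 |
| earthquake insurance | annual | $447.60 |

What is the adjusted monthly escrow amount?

School district tax — $3,267.24 × 2 = $6,534.48/yr
Earthquake insurance — $447.60/yr
Yearly total = $6,982.08
Per month = $6,982.08 ÷ 12 = $581.84
Monthly shortage recovery: $117.60 / 12 = $9.80
Adjusted monthly = $581.84 + $9.80 = $591.64

$591.64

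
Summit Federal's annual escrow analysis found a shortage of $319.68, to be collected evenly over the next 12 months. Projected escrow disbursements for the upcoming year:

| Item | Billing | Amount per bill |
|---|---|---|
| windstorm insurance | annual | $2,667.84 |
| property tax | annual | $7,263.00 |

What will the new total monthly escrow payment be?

Windstorm insurance = $2,667.84 per year
Property tax = $7,263.00 per year
Combined annual = $2,667.84 + $7,263.00 = $9,930.84
Base monthly escrow = $9,930.84 ÷ 12 = $827.57
Monthly shortage recovery: $319.68 / 12 = $26.64
Adjusted monthly = $827.57 + $26.64 = $854.21

$854.21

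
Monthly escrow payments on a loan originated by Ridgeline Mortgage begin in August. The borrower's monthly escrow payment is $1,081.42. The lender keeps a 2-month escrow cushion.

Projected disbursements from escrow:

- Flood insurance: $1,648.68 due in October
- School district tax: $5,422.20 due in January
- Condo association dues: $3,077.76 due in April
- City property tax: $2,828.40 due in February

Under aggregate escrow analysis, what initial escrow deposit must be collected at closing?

Cushion = 2 × $1,081.42 = $2,162.84
Trial balance (start $0, +$1,081.42 each month, − disbursements):
  Aug: +$1,081.42 → $1,081.42
  Sep: +$1,081.42 → $2,162.84
  Oct: +$1,081.42 − $1,648.68 → $1,595.58
  Nov: +$1,081.42 → $2,677.00
  Dec: +$1,081.42 → $3,758.42
  Jan: +$1,081.42 − $5,422.20 → -$582.36
  Feb: +$1,081.42 − $2,828.40 → -$2,329.34
  Mar: +$1,081.42 → -$1,247.92
  Apr: +$1,081.42 − $3,077.76 → -$3,244.26
  May: +$1,081.42 → -$2,162.84
  Jun: +$1,081.42 → -$1,081.42
  Jul: +$1,081.42 → $0.00
Lowest trial balance = -$3,244.26 (Apr)
Initial deposit = cushion − low point = $2,162.84 − (-$3,244.26) = $5,407.10

$5,407.10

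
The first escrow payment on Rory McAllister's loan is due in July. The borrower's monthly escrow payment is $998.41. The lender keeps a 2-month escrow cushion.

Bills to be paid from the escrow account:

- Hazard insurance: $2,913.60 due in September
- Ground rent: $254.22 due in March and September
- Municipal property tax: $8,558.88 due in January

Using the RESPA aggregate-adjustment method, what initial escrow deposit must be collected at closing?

Cushion = 2 × $998.41 = $1,996.82
Trial balance (start $0, +$998.41 each month, − disbursements):
  Jul: +$998.41 → $998.41
  Aug: +$998.41 → $1,996.82
  Sep: +$998.41 − $3,167.82 → -$172.59
  Oct: +$998.41 → $825.82
  Nov: +$998.41 → $1,824.23
  Dec: +$998.41 → $2,822.64
  Jan: +$998.41 − $8,558.88 → -$4,737.83
  Feb: +$998.41 → -$3,739.42
  Mar: +$998.41 − $254.22 → -$2,995.23
  Apr: +$998.41 → -$1,996.82
  May: +$998.41 → -$998.41
  Jun: +$998.41 → $0.00
Lowest trial balance = -$4,737.83 (Jan)
Initial deposit = cushion − low point = $1,996.82 − (-$4,737.83) = $6,734.65

$6,734.65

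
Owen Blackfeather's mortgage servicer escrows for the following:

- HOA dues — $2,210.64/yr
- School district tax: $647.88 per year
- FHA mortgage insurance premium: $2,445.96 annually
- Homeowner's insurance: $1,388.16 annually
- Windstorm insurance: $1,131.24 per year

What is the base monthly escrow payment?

$651.99

HOA dues: $2,210.64/yr
School district tax: $647.88/yr
FHA mortgage insurance premium: $2,445.96/yr
Homeowner's insurance: $1,388.16/yr
Windstorm insurance: $1,131.24/yr
Total per year = $2,210.64 + $647.88 + $2,445.96 + $1,388.16 + $1,131.24 = $7,823.88
Monthly escrow = $7,823.88 / 12 = $651.99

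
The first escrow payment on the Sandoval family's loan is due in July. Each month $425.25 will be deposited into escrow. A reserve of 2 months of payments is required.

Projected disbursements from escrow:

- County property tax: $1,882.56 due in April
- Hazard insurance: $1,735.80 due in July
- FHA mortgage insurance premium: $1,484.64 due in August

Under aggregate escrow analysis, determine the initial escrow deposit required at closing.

$3,220.44

Cushion = 2 × $425.25 = $850.50
Trial balance (start $0, +$425.25 each month, − disbursements):
  Jul: +$425.25 − $1,735.80 → -$1,310.55
  Aug: +$425.25 − $1,484.64 → -$2,369.94
  Sep: +$425.25 → -$1,944.69
  Oct: +$425.25 → -$1,519.44
  Nov: +$425.25 → -$1,094.19
  Dec: +$425.25 → -$668.94
  Jan: +$425.25 → -$243.69
  Feb: +$425.25 → $181.56
  Mar: +$425.25 → $606.81
  Apr: +$425.25 − $1,882.56 → -$850.50
  May: +$425.25 → -$425.25
  Jun: +$425.25 → $0.00
Lowest trial balance = -$2,369.94 (Aug)
Initial deposit = cushion − low point = $850.50 − (-$2,369.94) = $3,220.44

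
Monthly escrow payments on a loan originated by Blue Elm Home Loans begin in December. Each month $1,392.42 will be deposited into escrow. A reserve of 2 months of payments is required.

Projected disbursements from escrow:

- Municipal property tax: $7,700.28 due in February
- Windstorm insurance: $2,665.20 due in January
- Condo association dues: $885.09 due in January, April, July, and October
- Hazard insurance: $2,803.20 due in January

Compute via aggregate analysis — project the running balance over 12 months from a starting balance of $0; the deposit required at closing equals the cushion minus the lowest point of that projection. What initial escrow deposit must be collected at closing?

$12,661.35

Cushion = 2 × $1,392.42 = $2,784.84
Trial balance (start $0, +$1,392.42 each month, − disbursements):
  Dec: +$1,392.42 → $1,392.42
  Jan: +$1,392.42 − $6,353.49 → -$3,568.65
  Feb: +$1,392.42 − $7,700.28 → -$9,876.51
  Mar: +$1,392.42 → -$8,484.09
  Apr: +$1,392.42 − $885.09 → -$7,976.76
  May: +$1,392.42 → -$6,584.34
  Jun: +$1,392.42 → -$5,191.92
  Jul: +$1,392.42 − $885.09 → -$4,684.59
  Aug: +$1,392.42 → -$3,292.17
  Sep: +$1,392.42 → -$1,899.75
  Oct: +$1,392.42 − $885.09 → -$1,392.42
  Nov: +$1,392.42 → $0.00
Lowest trial balance = -$9,876.51 (Feb)
Initial deposit = cushion − low point = $2,784.84 − (-$9,876.51) = $12,661.35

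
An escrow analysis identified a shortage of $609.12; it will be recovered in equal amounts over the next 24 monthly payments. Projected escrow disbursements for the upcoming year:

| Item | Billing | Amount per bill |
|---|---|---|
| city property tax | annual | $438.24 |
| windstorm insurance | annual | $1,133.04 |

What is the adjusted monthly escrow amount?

$156.32

City property tax — $438.24
Windstorm insurance — $1,133.04
Total per year = $438.24 + $1,133.04 = $1,571.28
Base monthly escrow = $1,571.28 / 12 = $130.94
Shortage spread = $609.12 ÷ 24 = $25.38/mo
Adjusted monthly = $130.94 + $25.38 = $156.32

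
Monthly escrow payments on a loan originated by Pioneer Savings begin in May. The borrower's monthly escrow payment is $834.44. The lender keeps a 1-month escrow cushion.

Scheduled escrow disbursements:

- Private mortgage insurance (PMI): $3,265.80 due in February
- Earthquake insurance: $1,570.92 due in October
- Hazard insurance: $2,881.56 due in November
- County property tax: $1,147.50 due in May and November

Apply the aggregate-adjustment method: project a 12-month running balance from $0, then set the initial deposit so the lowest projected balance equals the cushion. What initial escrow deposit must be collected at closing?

Cushion = 1 × $834.44 = $834.44
Trial balance (start $0, +$834.44 each month, − disbursements):
  May: +$834.44 − $1,147.50 → -$313.06
  Jun: +$834.44 → $521.38
  Jul: +$834.44 → $1,355.82
  Aug: +$834.44 → $2,190.26
  Sep: +$834.44 → $3,024.70
  Oct: +$834.44 − $1,570.92 → $2,288.22
  Nov: +$834.44 − $4,029.06 → -$906.40
  Dec: +$834.44 → -$71.96
  Jan: +$834.44 → $762.48
  Feb: +$834.44 − $3,265.80 → -$1,668.88
  Mar: +$834.44 → -$834.44
  Apr: +$834.44 → $0.00
Lowest trial balance = -$1,668.88 (Feb)
Initial deposit = cushion − low point = $834.44 − (-$1,668.88) = $2,503.32

$2,503.32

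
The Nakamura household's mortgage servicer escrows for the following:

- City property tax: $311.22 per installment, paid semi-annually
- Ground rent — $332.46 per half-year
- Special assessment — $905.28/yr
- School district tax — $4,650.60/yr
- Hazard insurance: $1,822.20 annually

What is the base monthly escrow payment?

$722.12

City property tax: $311.22 × 2 = $622.44 annually
Ground rent: $332.46 × 2 = $664.92 annually
Special assessment: $905.28 annually
School district tax: $4,650.60 annually
Hazard insurance: $1,822.20 annually
Yearly total = $622.44 + $664.92 + $905.28 + $4,650.60 + $1,822.20 = $8,665.44
Per month = $8,665.44 ÷ 12 = $722.12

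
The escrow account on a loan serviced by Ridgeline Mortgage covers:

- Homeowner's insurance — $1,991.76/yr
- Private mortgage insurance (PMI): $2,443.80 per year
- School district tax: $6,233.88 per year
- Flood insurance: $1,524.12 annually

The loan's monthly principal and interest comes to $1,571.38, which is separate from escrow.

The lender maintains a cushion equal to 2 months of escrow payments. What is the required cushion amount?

$2,032.26

Homeowner's insurance: $1,991.76 annually
Private mortgage insurance (PMI): $2,443.80 annually
School district tax: $6,233.88 annually
Flood insurance: $1,524.12 annually
Total per year = $1,991.76 + $2,443.80 + $6,233.88 + $1,524.12 = $12,193.56
Per month = $12,193.56 / 12 = $1,016.13
Required cushion = 2 × $1,016.13 = $2,032.26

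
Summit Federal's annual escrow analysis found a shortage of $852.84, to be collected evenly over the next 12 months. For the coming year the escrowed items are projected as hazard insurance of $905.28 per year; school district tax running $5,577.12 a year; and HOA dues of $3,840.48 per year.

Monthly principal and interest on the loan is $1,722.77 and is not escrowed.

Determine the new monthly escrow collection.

Hazard insurance: $905.28 per year
School district tax: $5,577.12 per year
HOA dues: $3,840.48 per year
Combined annual = $10,322.88
Per month = $10,322.88 / 12 = $860.24
Shortage per month = $852.84 ÷ 12 = $71.07
Adjusted monthly = $860.24 + $71.07 = $931.31

$931.31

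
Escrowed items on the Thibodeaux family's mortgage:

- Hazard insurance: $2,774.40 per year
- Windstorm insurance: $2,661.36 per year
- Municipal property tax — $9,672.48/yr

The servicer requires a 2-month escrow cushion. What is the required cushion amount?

Hazard insurance: $2,774.40 per year
Windstorm insurance: $2,661.36 per year
Municipal property tax: $9,672.48 per year
Total per year = $15,108.24
Base monthly escrow = $15,108.24 ÷ 12 = $1,259.02
Reserve = 2 × $1,259.02 = $2,518.04

$2,518.04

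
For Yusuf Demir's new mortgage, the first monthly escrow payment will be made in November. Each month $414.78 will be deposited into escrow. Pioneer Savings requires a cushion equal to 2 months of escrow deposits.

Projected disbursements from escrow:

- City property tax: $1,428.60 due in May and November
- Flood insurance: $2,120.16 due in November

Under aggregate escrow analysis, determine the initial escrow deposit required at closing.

Cushion = 2 × $414.78 = $829.56
Trial balance (start $0, +$414.78 each month, − disbursements):
  Nov: +$414.78 − $3,548.76 → -$3,133.98
  Dec: +$414.78 → -$2,719.20
  Jan: +$414.78 → -$2,304.42
  Feb: +$414.78 → -$1,889.64
  Mar: +$414.78 → -$1,474.86
  Apr: +$414.78 → -$1,060.08
  May: +$414.78 − $1,428.60 → -$2,073.90
  Jun: +$414.78 → -$1,659.12
  Jul: +$414.78 → -$1,244.34
  Aug: +$414.78 → -$829.56
  Sep: +$414.78 → -$414.78
  Oct: +$414.78 → $0.00
Lowest trial balance = -$3,133.98 (Nov)
Initial deposit = cushion − low point = $829.56 − (-$3,133.98) = $3,963.54

$3,963.54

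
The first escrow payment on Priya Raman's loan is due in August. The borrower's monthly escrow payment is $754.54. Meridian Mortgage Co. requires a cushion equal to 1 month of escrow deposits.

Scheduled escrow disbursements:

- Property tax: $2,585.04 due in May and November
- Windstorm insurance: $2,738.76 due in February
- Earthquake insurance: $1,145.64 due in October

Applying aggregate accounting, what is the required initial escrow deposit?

Cushion = 1 × $754.54 = $754.54
Trial balance (start $0, +$754.54 each month, − disbursements):
  Aug: +$754.54 → $754.54
  Sep: +$754.54 → $1,509.08
  Oct: +$754.54 − $1,145.64 → $1,117.98
  Nov: +$754.54 − $2,585.04 → -$712.52
  Dec: +$754.54 → $42.02
  Jan: +$754.54 → $796.56
  Feb: +$754.54 − $2,738.76 → -$1,187.66
  Mar: +$754.54 → -$433.12
  Apr: +$754.54 → $321.42
  May: +$754.54 − $2,585.04 → -$1,509.08
  Jun: +$754.54 → -$754.54
  Jul: +$754.54 → $0.00
Lowest trial balance = -$1,509.08 (May)
Initial deposit = cushion − low point = $754.54 − (-$1,509.08) = $2,263.62

$2,263.62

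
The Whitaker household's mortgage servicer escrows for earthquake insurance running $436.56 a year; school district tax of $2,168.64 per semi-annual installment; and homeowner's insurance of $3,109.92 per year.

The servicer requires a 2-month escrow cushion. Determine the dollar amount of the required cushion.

Earthquake insurance — $436.56 annually
School district tax — $2,168.64 × 2 = $4,337.28 annually
Homeowner's insurance — $3,109.92 annually
Total per year = $436.56 + $4,337.28 + $3,109.92 = $7,883.76
Base monthly escrow = $7,883.76 / 12 = $656.98
Required cushion = 2 × $656.98 = $1,313.96

$1,313.96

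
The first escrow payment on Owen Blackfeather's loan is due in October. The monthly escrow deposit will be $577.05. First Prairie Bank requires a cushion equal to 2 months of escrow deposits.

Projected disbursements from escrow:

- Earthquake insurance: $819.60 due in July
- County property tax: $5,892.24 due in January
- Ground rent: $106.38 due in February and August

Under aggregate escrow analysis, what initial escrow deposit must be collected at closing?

$4,738.14

Cushion = 2 × $577.05 = $1,154.10
Trial balance (start $0, +$577.05 each month, − disbursements):
  Oct: +$577.05 → $577.05
  Nov: +$577.05 → $1,154.10
  Dec: +$577.05 → $1,731.15
  Jan: +$577.05 − $5,892.24 → -$3,584.04
  Feb: +$577.05 − $106.38 → -$3,113.37
  Mar: +$577.05 → -$2,536.32
  Apr: +$577.05 → -$1,959.27
  May: +$577.05 → -$1,382.22
  Jun: +$577.05 → -$805.17
  Jul: +$577.05 − $819.60 → -$1,047.72
  Aug: +$577.05 − $106.38 → -$577.05
  Sep: +$577.05 → $0.00
Lowest trial balance = -$3,584.04 (Jan)
Initial deposit = cushion − low point = $1,154.10 − (-$3,584.04) = $4,738.14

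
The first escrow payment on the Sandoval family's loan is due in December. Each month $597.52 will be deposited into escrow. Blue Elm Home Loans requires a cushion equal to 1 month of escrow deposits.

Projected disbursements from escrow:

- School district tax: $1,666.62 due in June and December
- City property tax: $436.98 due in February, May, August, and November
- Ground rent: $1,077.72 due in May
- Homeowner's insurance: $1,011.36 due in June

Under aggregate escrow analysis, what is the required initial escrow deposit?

Cushion = 1 × $597.52 = $597.52
Trial balance (start $0, +$597.52 each month, − disbursements):
  Dec: +$597.52 − $1,666.62 → -$1,069.10
  Jan: +$597.52 → -$471.58
  Feb: +$597.52 − $436.98 → -$311.04
  Mar: +$597.52 → $286.48
  Apr: +$597.52 → $884.00
  May: +$597.52 − $1,514.70 → -$33.18
  Jun: +$597.52 − $2,677.98 → -$2,113.64
  Jul: +$597.52 → -$1,516.12
  Aug: +$597.52 − $436.98 → -$1,355.58
  Sep: +$597.52 → -$758.06
  Oct: +$597.52 → -$160.54
  Nov: +$597.52 − $436.98 → $0.00
Lowest trial balance = -$2,113.64 (Jun)
Initial deposit = cushion − low point = $597.52 − (-$2,113.64) = $2,711.16

$2,711.16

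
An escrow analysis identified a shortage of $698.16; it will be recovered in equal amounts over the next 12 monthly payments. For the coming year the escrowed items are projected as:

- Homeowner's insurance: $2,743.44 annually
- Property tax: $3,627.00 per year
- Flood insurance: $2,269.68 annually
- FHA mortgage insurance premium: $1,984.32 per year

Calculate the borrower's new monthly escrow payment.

Homeowner's insurance — $2,743.44 annually
Property tax — $3,627.00 annually
Flood insurance — $2,269.68 annually
FHA mortgage insurance premium — $1,984.32 annually
Yearly total = $2,743.44 + $3,627.00 + $2,269.68 + $1,984.32 = $10,624.44
Monthly escrow = $10,624.44 ÷ 12 = $885.37
Shortage spread = $698.16 / 12 = $58.18/mo
New monthly escrow = $885.37 + $58.18 = $943.55

$943.55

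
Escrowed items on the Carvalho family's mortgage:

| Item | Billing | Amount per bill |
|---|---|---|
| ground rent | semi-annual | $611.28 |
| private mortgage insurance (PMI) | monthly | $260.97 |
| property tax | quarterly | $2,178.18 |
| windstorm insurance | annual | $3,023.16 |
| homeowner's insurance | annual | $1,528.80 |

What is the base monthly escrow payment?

$1,468.24

Ground rent = $611.28 × 2 = $1,222.56 per year
Private mortgage insurance (PMI) = $260.97 × 12 = $3,131.64 per year
Property tax = $2,178.18 × 4 = $8,712.72 per year
Windstorm insurance = $3,023.16 per year
Homeowner's insurance = $1,528.80 per year
Total annual escrow = $17,618.88
Base monthly escrow = $17,618.88 / 12 = $1,468.24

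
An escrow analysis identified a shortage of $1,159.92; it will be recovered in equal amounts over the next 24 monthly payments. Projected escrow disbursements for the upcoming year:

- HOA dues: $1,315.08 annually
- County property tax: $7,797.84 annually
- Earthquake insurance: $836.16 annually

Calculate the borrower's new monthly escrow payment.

$877.42

HOA dues = $1,315.08 annually
County property tax = $7,797.84 annually
Earthquake insurance = $836.16 annually
Total annual escrow = $9,949.08
Monthly = $9,949.08 ÷ 12 = $829.09
Shortage spread = $1,159.92 / 24 = $48.33/mo
Adjusted monthly = $829.09 + $48.33 = $877.42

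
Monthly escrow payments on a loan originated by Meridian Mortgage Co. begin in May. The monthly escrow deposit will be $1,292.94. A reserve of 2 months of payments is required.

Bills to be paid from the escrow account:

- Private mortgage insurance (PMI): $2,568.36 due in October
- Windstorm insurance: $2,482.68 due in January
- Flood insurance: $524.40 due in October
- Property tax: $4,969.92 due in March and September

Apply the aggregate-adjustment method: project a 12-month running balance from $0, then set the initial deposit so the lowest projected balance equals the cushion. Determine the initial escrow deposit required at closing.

Cushion = 2 × $1,292.94 = $2,585.88
Trial balance (start $0, +$1,292.94 each month, − disbursements):
  May: +$1,292.94 → $1,292.94
  Jun: +$1,292.94 → $2,585.88
  Jul: +$1,292.94 → $3,878.82
  Aug: +$1,292.94 → $5,171.76
  Sep: +$1,292.94 − $4,969.92 → $1,494.78
  Oct: +$1,292.94 − $3,092.76 → -$305.04
  Nov: +$1,292.94 → $987.90
  Dec: +$1,292.94 → $2,280.84
  Jan: +$1,292.94 − $2,482.68 → $1,091.10
  Feb: +$1,292.94 → $2,384.04
  Mar: +$1,292.94 − $4,969.92 → -$1,292.94
  Apr: +$1,292.94 → $0.00
Lowest trial balance = -$1,292.94 (Mar)
Initial deposit = cushion − low point = $2,585.88 − (-$1,292.94) = $3,878.82

$3,878.82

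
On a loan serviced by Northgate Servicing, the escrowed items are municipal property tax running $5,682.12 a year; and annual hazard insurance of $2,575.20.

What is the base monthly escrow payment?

Municipal property tax — $5,682.12 per year
Hazard insurance — $2,575.20 per year
Total annual escrow = $8,257.32
Monthly escrow = $8,257.32 ÷ 12 = $688.11

$688.11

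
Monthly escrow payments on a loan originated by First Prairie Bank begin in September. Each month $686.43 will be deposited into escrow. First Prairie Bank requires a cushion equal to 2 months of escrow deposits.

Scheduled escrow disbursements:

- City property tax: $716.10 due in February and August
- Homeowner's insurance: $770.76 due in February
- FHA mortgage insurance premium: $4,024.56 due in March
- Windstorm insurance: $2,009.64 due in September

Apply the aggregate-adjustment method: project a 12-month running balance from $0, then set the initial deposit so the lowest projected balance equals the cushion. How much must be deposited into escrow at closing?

$4,088.91

Cushion = 2 × $686.43 = $1,372.86
Trial balance (start $0, +$686.43 each month, − disbursements):
  Sep: +$686.43 − $2,009.64 → -$1,323.21
  Oct: +$686.43 → -$636.78
  Nov: +$686.43 → $49.65
  Dec: +$686.43 → $736.08
  Jan: +$686.43 → $1,422.51
  Feb: +$686.43 − $1,486.86 → $622.08
  Mar: +$686.43 − $4,024.56 → -$2,716.05
  Apr: +$686.43 → -$2,029.62
  May: +$686.43 → -$1,343.19
  Jun: +$686.43 → -$656.76
  Jul: +$686.43 → $29.67
  Aug: +$686.43 − $716.10 → $0.00
Lowest trial balance = -$2,716.05 (Mar)
Initial deposit = cushion − low point = $1,372.86 − (-$2,716.05) = $4,088.91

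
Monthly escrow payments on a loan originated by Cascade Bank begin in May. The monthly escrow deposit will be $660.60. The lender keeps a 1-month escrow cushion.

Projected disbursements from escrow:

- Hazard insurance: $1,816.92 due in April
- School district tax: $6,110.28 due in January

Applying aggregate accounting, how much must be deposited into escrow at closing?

Cushion = 1 × $660.60 = $660.60
Trial balance (start $0, +$660.60 each month, − disbursements):
  May: +$660.60 → $660.60
  Jun: +$660.60 → $1,321.20
  Jul: +$660.60 → $1,981.80
  Aug: +$660.60 → $2,642.40
  Sep: +$660.60 → $3,303.00
  Oct: +$660.60 → $3,963.60
  Nov: +$660.60 → $4,624.20
  Dec: +$660.60 → $5,284.80
  Jan: +$660.60 − $6,110.28 → -$164.88
  Feb: +$660.60 → $495.72
  Mar: +$660.60 → $1,156.32
  Apr: +$660.60 − $1,816.92 → $0.00
Lowest trial balance = -$164.88 (Jan)
Initial deposit = cushion − low point = $660.60 − (-$164.88) = $825.48

$825.48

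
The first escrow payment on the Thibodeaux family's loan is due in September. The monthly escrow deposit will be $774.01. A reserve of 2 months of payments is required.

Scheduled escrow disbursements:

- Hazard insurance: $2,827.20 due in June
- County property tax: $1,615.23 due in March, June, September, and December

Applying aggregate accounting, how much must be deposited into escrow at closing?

$3,096.04

Cushion = 2 × $774.01 = $1,548.02
Trial balance (start $0, +$774.01 each month, − disbursements):
  Sep: +$774.01 − $1,615.23 → -$841.22
  Oct: +$774.01 → -$67.21
  Nov: +$774.01 → $706.80
  Dec: +$774.01 − $1,615.23 → -$134.42
  Jan: +$774.01 → $639.59
  Feb: +$774.01 → $1,413.60
  Mar: +$774.01 − $1,615.23 → $572.38
  Apr: +$774.01 → $1,346.39
  May: +$774.01 → $2,120.40
  Jun: +$774.01 − $4,442.43 → -$1,548.02
  Jul: +$774.01 → -$774.01
  Aug: +$774.01 → $0.00
Lowest trial balance = -$1,548.02 (Jun)
Initial deposit = cushion − low point = $1,548.02 − (-$1,548.02) = $3,096.04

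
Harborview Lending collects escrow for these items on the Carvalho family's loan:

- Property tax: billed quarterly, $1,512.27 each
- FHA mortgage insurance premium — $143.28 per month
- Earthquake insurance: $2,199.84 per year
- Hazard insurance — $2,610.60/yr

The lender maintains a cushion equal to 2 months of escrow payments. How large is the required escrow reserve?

$2,096.48

Property tax — $1,512.27 × 4 = $6,049.08 annually
FHA mortgage insurance premium — $143.28 × 12 = $1,719.36 annually
Earthquake insurance — $2,199.84 annually
Hazard insurance — $2,610.60 annually
Annual escrow total = $12,578.88
Monthly = $12,578.88 ÷ 12 = $1,048.24
Reserve = 2 × $1,048.24 = $2,096.48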